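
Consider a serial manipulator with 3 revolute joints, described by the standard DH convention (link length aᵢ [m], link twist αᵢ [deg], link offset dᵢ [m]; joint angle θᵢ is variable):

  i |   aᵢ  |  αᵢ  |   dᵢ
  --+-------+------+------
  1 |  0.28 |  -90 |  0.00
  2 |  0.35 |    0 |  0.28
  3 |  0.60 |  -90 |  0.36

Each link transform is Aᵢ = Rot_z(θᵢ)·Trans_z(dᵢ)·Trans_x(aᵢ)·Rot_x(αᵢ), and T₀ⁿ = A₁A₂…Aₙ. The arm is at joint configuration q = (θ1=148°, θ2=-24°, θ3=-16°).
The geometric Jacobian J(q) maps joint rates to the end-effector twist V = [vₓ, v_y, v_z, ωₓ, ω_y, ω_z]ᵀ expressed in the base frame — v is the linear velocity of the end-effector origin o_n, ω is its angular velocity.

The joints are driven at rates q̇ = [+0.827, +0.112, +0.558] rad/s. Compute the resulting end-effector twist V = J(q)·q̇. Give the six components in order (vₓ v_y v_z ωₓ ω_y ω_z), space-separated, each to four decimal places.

-0.2481 -0.8781 -0.3438 -0.3550 -0.5682 0.8270

o_n = [-1.2375, 0.0186, 0.5280]
J₁: ẑ×o_n = [-0.0186, -1.2375, 0.0000], ω = ẑ
J2: z=[-0.5299, -0.8480, 0.0000] o=[-0.2375, 0.1484, 0.0000] → [-0.4478, 0.2798, -0.7794, -0.5299, -0.8480, 0.0000]
J3: z=[-0.5299, -0.8480, 0.0000] o=[-0.6570, 0.0804, 0.1424] → [-0.3271, 0.2044, -0.4596, -0.5299, -0.8480, 0.0000]
V = J·q̇ = [-0.2481, -0.8781, -0.3438, -0.3550, -0.5682, 0.8270]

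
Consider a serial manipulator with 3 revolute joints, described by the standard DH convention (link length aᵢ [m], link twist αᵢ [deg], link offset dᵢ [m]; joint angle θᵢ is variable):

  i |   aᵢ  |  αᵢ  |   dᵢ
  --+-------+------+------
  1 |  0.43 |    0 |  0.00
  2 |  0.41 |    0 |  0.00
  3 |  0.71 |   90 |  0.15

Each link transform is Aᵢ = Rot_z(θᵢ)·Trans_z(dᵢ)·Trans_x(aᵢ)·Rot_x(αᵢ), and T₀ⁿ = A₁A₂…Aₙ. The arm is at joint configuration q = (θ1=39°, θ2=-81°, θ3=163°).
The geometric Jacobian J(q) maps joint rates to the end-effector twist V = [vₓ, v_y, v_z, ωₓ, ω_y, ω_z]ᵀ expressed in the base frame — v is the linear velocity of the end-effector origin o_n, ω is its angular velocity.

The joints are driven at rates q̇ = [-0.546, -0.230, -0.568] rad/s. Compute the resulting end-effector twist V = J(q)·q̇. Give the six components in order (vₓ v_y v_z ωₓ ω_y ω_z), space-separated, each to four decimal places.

0.7528 0.0726 0.0000 0.0000 0.0000 -1.3440

o_n = [0.2732, 0.6049, 0.1500]
J₁: ẑ×o_n = [-0.6049, 0.2732, 0.0000], ω = ẑ
J2: z=[0.0000, 0.0000, 1.0000] o=[0.3342, 0.2706, 0.0000] → [-0.3342, -0.0610, 0.0000, 0.0000, 0.0000, 1.0000]
J3: z=[0.0000, 0.0000, 1.0000] o=[0.6389, -0.0037, 0.0000] → [-0.6086, -0.3657, 0.0000, 0.0000, 0.0000, 1.0000]
V = J·q̇ = [0.7528, 0.0726, 0.0000, 0.0000, 0.0000, -1.3440]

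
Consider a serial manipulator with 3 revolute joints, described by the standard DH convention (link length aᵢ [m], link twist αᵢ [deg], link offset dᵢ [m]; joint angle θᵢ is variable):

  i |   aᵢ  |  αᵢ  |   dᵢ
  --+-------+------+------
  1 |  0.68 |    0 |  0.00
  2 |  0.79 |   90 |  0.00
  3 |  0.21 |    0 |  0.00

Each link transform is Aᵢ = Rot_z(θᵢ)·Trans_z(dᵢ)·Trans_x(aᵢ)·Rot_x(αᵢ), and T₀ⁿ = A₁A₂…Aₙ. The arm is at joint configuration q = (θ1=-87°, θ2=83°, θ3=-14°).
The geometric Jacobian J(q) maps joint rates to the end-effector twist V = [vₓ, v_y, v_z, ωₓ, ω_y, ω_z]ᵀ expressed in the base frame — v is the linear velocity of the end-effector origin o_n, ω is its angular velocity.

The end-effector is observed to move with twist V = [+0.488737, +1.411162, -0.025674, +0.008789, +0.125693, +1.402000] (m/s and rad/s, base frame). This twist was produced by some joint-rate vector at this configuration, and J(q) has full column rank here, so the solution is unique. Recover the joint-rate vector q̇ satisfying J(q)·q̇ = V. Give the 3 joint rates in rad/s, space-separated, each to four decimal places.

0.5860 0.8160 -0.1260

o_n = [1.0269, -0.7484, -0.0508]
J₁: ẑ×o_n = [0.7484, 1.0269, -0.0000], ω = ẑ
J2: z=[0.0000, 0.0000, 1.0000] o=[0.0356, -0.6791, 0.0000] → [0.0693, 0.9913, -0.0000, 0.0000, 0.0000, 1.0000]
J3: z=[-0.0698, -0.9976, 0.0000] o=[0.8237, -0.7342, 0.0000] → [0.0507, -0.0035, 0.2038, -0.0698, -0.9976, 0.0000]
q̇ = J⁺·V = [0.5860, 0.8160, -0.1260]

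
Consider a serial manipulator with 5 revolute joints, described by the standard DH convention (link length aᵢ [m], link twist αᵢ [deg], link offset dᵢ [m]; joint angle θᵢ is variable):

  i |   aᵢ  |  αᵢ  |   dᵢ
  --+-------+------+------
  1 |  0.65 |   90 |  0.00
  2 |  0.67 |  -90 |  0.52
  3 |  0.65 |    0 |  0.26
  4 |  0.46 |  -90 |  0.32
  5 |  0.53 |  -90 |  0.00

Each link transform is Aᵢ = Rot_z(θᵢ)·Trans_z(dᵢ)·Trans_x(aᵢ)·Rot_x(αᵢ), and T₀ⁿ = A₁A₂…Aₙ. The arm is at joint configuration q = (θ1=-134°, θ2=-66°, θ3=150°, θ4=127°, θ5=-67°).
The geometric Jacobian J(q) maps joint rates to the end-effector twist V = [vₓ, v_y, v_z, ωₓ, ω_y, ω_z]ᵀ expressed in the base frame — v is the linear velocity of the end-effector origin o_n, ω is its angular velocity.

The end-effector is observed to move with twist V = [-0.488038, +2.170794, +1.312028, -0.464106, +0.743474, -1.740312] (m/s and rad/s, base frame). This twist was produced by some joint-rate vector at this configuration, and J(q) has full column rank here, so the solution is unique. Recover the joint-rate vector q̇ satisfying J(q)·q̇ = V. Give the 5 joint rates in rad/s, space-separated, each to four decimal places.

o_n = [-1.7990, -0.6290, 0.2622]
J₁: ẑ×o_n = [0.6290, -1.7990, 0.0000], ω = ẑ
J2: z=[-0.7193, 0.6947, 0.0000] o=[-0.4515, -0.4676, 0.0000] → [0.1822, 0.1886, 1.0522, -0.7193, 0.6947, 0.0000]
J3: z=[-0.6346, -0.6571, 0.4067] o=[-1.0149, -0.3024, -0.6121] → [-0.4417, 0.2359, -0.3080, -0.6346, -0.6571, 0.4067]
J4: z=[-0.6346, -0.6571, 0.4067] o=[-0.7871, -0.5343, 0.0079] → [-0.1286, -0.2502, -0.6049, -0.6346, -0.6571, 0.4067]
J5: z=[-0.1928, -0.3751, -0.9067] o=[-1.3344, -0.4438, 0.0869] → [-0.2337, 0.4551, -0.1385, -0.1928, -0.3751, -0.9067]
q̇ = J⁺·V = [-0.7570, 0.9500, 0.2240, -0.8180, 0.8180]

-0.7570 0.9500 0.2240 -0.8180 0.8180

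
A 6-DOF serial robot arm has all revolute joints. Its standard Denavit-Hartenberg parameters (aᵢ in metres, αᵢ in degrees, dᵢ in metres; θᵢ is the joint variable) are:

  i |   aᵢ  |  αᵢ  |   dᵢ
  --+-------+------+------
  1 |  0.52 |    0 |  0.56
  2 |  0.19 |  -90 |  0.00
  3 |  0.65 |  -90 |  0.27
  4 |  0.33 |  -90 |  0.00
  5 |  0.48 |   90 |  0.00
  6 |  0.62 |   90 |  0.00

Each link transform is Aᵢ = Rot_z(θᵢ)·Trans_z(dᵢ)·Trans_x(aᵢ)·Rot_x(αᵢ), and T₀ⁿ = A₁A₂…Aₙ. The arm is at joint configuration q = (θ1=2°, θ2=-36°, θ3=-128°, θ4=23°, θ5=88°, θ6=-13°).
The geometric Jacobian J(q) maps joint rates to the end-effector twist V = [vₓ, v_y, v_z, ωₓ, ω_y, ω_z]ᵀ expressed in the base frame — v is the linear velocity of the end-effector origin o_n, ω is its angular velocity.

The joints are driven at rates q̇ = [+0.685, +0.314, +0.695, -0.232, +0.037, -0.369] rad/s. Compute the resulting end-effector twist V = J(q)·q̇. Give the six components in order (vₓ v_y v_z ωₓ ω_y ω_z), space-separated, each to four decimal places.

o_n = [-0.4206, 0.9596, 0.7149]
J₁: ẑ×o_n = [-0.9596, -0.4206, 0.0000], ω = ẑ
J2: z=[0.0000, 0.0000, 1.0000] o=[0.5197, 0.0181, 0.5600] → [-0.9414, -0.9403, 0.0000, 0.0000, 0.0000, 1.0000]
J3: z=[0.5592, 0.8290, 0.0000] o=[0.6772, -0.0881, 0.5600] → [0.1284, -0.0866, 1.4960, 0.5592, 0.8290, 0.0000]
J4: z=[0.6533, -0.4407, 0.6157] o=[0.4964, 0.3595, 1.0722] → [-0.2120, -0.3312, -0.0121, 0.6533, -0.4407, 0.6157]
J5: z=[-0.3153, -0.8977, -0.3079] o=[0.2693, 0.3572, 1.3116] → [0.7210, 0.0243, -0.8092, -0.3153, -0.8977, -0.3079]
J6: z=[-0.6651, -0.0224, 0.7464] o=[-0.0556, 0.5685, 1.0284] → [-0.2849, -0.4809, -0.2683, -0.6651, -0.0224, 0.7464]
V = J·q̇ = [-0.6826, -0.3884, 1.1116, 0.4708, 0.6535, 0.5693]

-0.6826 -0.3884 1.1116 0.4708 0.6535 0.5693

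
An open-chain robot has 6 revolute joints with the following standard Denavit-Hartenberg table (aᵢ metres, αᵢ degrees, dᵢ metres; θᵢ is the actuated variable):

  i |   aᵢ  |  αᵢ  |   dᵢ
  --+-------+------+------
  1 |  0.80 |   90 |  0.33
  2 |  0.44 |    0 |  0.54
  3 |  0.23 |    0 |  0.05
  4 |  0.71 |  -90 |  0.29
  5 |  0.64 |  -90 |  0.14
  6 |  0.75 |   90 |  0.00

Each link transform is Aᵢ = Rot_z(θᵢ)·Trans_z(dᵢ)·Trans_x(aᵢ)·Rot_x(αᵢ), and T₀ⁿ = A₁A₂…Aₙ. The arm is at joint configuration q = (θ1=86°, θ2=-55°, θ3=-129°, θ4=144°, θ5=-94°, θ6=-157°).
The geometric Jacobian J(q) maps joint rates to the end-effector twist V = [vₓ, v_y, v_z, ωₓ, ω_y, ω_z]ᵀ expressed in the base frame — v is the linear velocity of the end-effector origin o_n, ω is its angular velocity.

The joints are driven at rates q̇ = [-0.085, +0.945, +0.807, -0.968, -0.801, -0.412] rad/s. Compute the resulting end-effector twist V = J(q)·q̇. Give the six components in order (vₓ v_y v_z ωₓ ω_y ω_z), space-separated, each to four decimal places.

o_n = [0.9427, 1.5860, -0.1413]
J₁: ẑ×o_n = [-1.5860, 0.9427, 0.0000], ω = ẑ
J2: z=[0.9976, -0.0698, 0.0000] o=[0.0558, 0.7981, 0.3300] → [0.0329, 0.4701, 0.8479, 0.9976, -0.0698, 0.0000]
J3: z=[0.9976, -0.0698, 0.0000] o=[0.6121, 1.0121, -0.0304] → [0.0077, 0.1106, 0.5955, 0.9976, -0.0698, 0.0000]
J4: z=[0.9976, -0.0698, 0.0000] o=[0.6460, 0.7798, -0.0144] → [0.0089, 0.1266, 0.8249, 0.9976, -0.0698, 0.0000]
J5: z=[0.0448, 0.6412, 0.7660] o=[0.9732, 1.3021, -0.4708] → [-0.0062, -0.0382, 0.0323, 0.0448, 0.6412, 0.7660]
J6: z=[0.1229, 0.7575, -0.6412] o=[1.6140, 1.3132, -0.3348] → [0.3215, 0.4067, 0.5420, 0.1229, 0.7575, -0.6412]
V = J·q̇ = [0.0361, 0.1939, 0.2341, 0.6955, -0.8804, -0.4344]

0.0361 0.1939 0.2341 0.6955 -0.8804 -0.4344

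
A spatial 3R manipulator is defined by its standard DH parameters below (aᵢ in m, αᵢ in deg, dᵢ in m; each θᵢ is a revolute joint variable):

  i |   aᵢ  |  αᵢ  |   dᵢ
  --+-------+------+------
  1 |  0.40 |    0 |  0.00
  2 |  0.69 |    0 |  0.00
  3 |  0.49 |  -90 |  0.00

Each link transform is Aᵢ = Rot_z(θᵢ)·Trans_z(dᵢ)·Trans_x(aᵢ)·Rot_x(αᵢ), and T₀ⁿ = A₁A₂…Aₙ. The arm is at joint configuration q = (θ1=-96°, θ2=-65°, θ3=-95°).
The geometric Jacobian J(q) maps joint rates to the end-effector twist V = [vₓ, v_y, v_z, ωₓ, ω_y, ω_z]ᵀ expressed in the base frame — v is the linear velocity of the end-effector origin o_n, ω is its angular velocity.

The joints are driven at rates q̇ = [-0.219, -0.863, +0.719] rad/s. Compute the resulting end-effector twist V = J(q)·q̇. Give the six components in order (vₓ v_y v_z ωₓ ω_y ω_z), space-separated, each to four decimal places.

-0.1576 0.7581 0.0000 0.0000 0.0000 -0.3630

o_n = [-0.8128, -0.1470, 0.0000]
J₁: ẑ×o_n = [0.1470, -0.8128, 0.0000], ω = ẑ
J2: z=[0.0000, 0.0000, 1.0000] o=[-0.0418, -0.3978, 0.0000] → [-0.2508, -0.7709, 0.0000, 0.0000, 0.0000, 1.0000]
J3: z=[0.0000, 0.0000, 1.0000] o=[-0.6942, -0.6225, 0.0000] → [-0.4754, -0.1185, 0.0000, 0.0000, 0.0000, 1.0000]
V = J·q̇ = [-0.1576, 0.7581, 0.0000, 0.0000, 0.0000, -0.3630]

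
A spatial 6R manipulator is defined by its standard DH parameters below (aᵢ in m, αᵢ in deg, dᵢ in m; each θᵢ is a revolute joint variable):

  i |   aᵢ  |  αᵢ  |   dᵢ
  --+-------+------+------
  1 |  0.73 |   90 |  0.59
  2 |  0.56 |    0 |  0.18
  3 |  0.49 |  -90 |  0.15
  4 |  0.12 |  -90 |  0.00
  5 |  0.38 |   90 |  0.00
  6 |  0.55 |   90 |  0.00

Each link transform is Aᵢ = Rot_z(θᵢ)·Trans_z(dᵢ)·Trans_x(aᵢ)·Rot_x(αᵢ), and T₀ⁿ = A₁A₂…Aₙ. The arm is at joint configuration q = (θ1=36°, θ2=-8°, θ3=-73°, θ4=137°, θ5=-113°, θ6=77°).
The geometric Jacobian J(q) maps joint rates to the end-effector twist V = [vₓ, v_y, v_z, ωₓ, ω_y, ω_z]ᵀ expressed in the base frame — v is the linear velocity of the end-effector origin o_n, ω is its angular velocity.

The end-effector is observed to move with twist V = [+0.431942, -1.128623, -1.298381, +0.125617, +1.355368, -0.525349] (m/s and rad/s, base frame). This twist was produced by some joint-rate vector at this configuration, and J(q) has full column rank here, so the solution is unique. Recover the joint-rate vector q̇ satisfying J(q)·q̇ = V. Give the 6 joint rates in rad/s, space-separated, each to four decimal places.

-0.4000 -0.9060 0.5420 0.7590 -0.6620 -0.2780

o_n = [1.8877, 0.4144, 0.4061]
J₁: ẑ×o_n = [-0.4144, 1.8877, 0.0000], ω = ẑ
J2: z=[0.5878, -0.8090, 0.0000] o=[0.5906, 0.4291, 0.5900] → [0.1488, 0.1081, 1.0408, 0.5878, -0.8090, 0.0000]
J3: z=[0.5878, -0.8090, 0.0000] o=[1.1450, 0.6094, 0.5121] → [0.0857, 0.0623, 0.4862, 0.5878, -0.8090, 0.0000]
J4: z=[0.7991, 0.5805, 0.1564] o=[1.2952, 0.5331, 0.0281] → [0.2380, -0.2094, -0.4389, 0.7991, 0.5805, 0.1564]
J5: z=[0.3436, -0.6544, 0.6736] o=[1.2360, 0.5913, 0.1148] → [-0.0715, 0.3389, 0.3657, 0.3436, -0.6544, 0.6736]
J6: z=[0.1420, -0.6728, -0.7261] o=[1.5888, 0.7224, 0.0622] → [-0.4550, -0.2659, 0.1574, 0.1420, -0.6728, -0.7261]
q̇ = J⁺·V = [-0.4000, -0.9060, 0.5420, 0.7590, -0.6620, -0.2780]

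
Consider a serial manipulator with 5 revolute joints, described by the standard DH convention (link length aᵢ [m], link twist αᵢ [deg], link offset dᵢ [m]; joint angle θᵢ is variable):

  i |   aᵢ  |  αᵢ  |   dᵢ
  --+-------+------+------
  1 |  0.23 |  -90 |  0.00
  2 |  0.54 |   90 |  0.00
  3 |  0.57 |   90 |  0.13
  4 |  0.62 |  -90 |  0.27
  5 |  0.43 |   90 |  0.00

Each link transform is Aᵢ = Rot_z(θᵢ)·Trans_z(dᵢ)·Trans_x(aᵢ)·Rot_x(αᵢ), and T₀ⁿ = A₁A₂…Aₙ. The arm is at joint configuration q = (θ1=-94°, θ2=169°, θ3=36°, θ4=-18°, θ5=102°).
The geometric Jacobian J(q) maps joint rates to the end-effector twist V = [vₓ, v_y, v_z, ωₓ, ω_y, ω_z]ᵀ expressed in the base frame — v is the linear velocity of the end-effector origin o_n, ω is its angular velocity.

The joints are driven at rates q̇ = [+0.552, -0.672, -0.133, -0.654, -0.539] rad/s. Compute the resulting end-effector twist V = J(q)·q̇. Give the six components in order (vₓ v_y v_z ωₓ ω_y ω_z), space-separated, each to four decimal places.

-0.5571 0.5421 -0.5134 -0.2672 -0.3687 1.2848

o_n = [0.8265, 1.0179, -0.2187]
J₁: ẑ×o_n = [-1.0179, 0.8265, 0.0000], ω = ẑ
J2: z=[0.9976, -0.0698, 0.0000] o=[-0.0160, -0.2294, 0.0000] → [0.0153, 0.2182, 1.3031, 0.9976, -0.0698, 0.0000]
J3: z=[-0.0133, -0.1903, -0.9816] o=[0.0209, 0.2993, -0.1030] → [0.7274, -0.7923, 0.1438, -0.0133, -0.1903, -0.9816]
J4: z=[-0.7668, 0.6320, -0.1122] o=[0.3850, 0.7028, -0.3186] → [0.0985, 0.0271, -0.5207, -0.7668, 0.6320, -0.1122]
J5: z=[0.1857, 0.0511, -0.9813] o=[0.5589, 1.3529, -0.2519] → [-0.3270, -0.2687, -0.0759, 0.1857, 0.0511, -0.9813]
V = J·q̇ = [-0.5571, 0.5421, -0.5134, -0.2672, -0.3687, 1.2848]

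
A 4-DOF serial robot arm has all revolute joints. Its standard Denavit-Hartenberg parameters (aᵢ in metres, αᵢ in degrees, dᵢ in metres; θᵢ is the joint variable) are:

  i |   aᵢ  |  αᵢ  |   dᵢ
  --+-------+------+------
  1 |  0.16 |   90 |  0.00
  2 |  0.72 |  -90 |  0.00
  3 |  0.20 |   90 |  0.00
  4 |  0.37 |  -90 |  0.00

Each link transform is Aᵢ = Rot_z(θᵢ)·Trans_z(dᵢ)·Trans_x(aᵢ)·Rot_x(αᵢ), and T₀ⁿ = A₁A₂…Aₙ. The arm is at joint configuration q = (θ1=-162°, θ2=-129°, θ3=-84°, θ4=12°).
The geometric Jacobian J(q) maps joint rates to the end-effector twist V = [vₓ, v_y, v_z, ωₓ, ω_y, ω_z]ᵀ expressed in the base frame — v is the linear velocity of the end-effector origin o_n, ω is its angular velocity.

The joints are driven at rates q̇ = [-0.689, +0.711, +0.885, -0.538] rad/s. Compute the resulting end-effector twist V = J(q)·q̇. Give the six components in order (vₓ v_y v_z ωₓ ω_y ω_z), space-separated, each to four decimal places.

0.4276 -0.0682 -0.5711 -0.5362 0.5142 -1.6618

o_n = [0.0844, 0.6150, -0.6536]
J₁: ẑ×o_n = [-0.6150, 0.0844, 0.0000], ω = ẑ
J2: z=[-0.3090, 0.9511, 0.0000] o=[-0.1522, -0.0494, 0.0000] → [-0.6216, -0.2020, -0.4303, -0.3090, 0.9511, 0.0000]
J3: z=[-0.7391, -0.2402, -0.6293] o=[0.2788, 0.0906, -0.5595] → [0.3526, 0.0528, -0.4343, -0.7391, -0.2402, -0.6293]
J4: z=[-0.6275, -0.0940, 0.7729] o=[0.2298, 0.2838, -0.5758] → [-0.2487, -0.1612, -0.2215, -0.6275, -0.0940, 0.7729]
V = J·q̇ = [0.4276, -0.0682, -0.5711, -0.5362, 0.5142, -1.6618]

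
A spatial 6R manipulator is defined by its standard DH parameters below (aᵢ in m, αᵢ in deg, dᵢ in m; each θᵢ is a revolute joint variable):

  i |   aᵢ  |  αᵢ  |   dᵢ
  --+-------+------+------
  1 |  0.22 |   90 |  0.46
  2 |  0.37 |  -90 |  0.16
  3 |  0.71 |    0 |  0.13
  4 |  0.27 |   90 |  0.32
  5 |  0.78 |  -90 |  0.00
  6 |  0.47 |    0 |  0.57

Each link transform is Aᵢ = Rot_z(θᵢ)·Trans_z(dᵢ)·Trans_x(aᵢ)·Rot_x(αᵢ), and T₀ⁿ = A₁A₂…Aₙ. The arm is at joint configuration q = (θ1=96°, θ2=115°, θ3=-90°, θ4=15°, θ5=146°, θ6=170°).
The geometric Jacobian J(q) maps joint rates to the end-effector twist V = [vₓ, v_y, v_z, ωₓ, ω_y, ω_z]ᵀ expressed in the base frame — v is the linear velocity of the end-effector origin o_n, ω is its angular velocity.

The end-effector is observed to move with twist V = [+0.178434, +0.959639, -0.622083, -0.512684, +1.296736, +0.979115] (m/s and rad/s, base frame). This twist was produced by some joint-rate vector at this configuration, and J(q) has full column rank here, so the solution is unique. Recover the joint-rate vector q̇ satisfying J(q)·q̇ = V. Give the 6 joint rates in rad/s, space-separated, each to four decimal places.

o_n = [0.5528, -0.0182, 0.7283]
J₁: ẑ×o_n = [0.0182, 0.5528, -0.0000], ω = ẑ
J2: z=[0.9945, 0.1045, 0.0000] o=[-0.0230, 0.2188, 0.4600] → [0.0280, -0.2668, -0.2959, 0.9945, 0.1045, 0.0000]
J3: z=[0.0947, -0.9013, -0.4226] o=[0.1525, 0.0800, 0.7953] → [0.0190, -0.1628, 0.3515, 0.0947, -0.9013, -0.4226]
J4: z=[0.0947, -0.9013, -0.4226] o=[0.8709, 0.0370, 0.7404] → [-0.0124, 0.1356, -0.2920, 0.0947, -0.9013, -0.4226]
J5: z=[0.2147, 0.4330, -0.8754] o=[1.1637, -0.2535, 0.6685] → [0.2319, 0.5220, 0.3151, 0.2147, 0.4330, -0.8754]
J6: z=[-0.6221, 0.7516, 0.2192] o=[0.5764, -0.6416, 0.3325] → [0.1608, 0.2410, -0.3700, -0.6221, 0.7516, 0.2192]
q̇ = J⁺·V = [0.7670, -0.0280, -0.9720, 0.3050, 0.2730, 0.7720]

0.7670 -0.0280 -0.9720 0.3050 0.2730 0.7720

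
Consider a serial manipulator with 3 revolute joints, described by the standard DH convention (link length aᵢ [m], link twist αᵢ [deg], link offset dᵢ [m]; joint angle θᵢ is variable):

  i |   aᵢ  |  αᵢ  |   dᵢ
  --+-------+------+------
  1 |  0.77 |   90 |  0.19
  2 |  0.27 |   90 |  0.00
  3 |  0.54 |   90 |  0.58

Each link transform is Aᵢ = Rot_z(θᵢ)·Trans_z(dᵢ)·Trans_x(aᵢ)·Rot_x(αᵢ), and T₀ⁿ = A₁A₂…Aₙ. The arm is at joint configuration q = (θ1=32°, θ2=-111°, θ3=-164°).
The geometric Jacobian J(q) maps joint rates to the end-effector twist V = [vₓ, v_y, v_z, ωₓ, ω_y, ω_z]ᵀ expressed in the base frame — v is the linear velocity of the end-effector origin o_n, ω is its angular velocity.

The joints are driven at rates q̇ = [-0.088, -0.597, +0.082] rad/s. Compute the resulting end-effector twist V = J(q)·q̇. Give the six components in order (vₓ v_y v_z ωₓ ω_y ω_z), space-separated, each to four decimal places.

o_n = [0.1906, 0.2946, 0.6304]
J₁: ẑ×o_n = [-0.2946, 0.1906, 0.0000], ω = ẑ
J2: z=[0.5299, -0.8480, 0.0000] o=[0.6530, 0.4080, 0.1900] → [-0.3735, -0.2334, -0.4522, 0.5299, -0.8480, 0.0000]
J3: z=[-0.7917, -0.4947, 0.3584] o=[0.5709, 0.3568, -0.0621] → [-0.3203, 0.4119, -0.1390, -0.7917, -0.4947, 0.3584]
V = J·q̇ = [0.2226, 0.1563, 0.2586, -0.3813, 0.4657, -0.0586]

0.2226 0.1563 0.2586 -0.3813 0.4657 -0.0586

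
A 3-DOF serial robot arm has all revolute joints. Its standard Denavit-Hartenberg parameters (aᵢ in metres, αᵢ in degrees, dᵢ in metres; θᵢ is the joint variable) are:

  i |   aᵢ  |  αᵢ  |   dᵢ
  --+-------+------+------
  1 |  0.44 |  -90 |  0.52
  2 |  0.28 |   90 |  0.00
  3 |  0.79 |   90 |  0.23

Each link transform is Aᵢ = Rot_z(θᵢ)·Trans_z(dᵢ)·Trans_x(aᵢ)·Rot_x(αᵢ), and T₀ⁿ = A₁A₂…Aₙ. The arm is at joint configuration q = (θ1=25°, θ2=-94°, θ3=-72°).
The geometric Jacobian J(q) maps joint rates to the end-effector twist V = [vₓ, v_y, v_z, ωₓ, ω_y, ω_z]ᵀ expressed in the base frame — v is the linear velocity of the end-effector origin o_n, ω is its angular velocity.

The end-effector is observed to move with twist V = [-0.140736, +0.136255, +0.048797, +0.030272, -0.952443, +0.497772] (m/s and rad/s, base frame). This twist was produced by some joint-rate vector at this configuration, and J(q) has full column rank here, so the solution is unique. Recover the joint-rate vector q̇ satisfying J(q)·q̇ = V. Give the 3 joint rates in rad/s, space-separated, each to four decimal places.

0.5240 -0.8760 0.3760

o_n = [0.4752, -0.6074, 1.0268]
J₁: ẑ×o_n = [0.6074, 0.4752, -0.0000], ω = ẑ
J2: z=[-0.4226, 0.9063, 0.0000] o=[0.3988, 0.1860, 0.5200] → [0.4593, 0.2142, 0.2660, -0.4226, 0.9063, 0.0000]
J3: z=[-0.9041, -0.4216, -0.0698] o=[0.3811, 0.1777, 0.7993] → [-0.1507, 0.1991, 0.7495, -0.9041, -0.4216, -0.0698]
q̇ = J⁺·V = [0.5240, -0.8760, 0.3760]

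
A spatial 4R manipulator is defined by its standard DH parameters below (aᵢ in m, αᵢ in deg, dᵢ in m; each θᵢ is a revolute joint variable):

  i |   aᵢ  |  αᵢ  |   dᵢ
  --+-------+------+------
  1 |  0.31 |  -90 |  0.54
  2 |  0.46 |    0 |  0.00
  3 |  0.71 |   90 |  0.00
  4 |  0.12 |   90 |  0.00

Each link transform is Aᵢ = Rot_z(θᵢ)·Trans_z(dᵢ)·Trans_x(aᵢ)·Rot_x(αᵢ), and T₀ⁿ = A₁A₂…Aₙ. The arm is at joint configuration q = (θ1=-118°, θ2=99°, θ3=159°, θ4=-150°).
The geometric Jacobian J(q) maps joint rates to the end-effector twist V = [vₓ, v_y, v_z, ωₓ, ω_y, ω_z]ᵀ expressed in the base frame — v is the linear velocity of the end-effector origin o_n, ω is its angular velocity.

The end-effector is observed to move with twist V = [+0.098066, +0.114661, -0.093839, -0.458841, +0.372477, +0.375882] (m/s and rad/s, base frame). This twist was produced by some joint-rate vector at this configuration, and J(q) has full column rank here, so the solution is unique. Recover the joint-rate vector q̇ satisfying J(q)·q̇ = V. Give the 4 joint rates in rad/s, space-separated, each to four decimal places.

o_n = [-0.1056, -0.0707, 0.6785]
J₁: ẑ×o_n = [0.0707, -0.1056, 0.0000], ω = ẑ
J2: z=[0.8829, -0.4695, 0.0000] o=[-0.1455, -0.2737, 0.5400] → [-0.0650, -0.1223, 0.1980, 0.8829, -0.4695, 0.0000]
J3: z=[0.8829, -0.4695, 0.0000] o=[-0.1118, -0.2102, 0.0857] → [-0.2783, -0.5234, 0.1260, 0.8829, -0.4695, 0.0000]
J4: z=[0.4592, 0.8637, -0.2079] o=[-0.0425, -0.0798, 0.7801] → [-0.0859, 0.0598, 0.0587, 0.4592, 0.8637, -0.2079]
q̇ = J⁺·V = [0.4000, -0.3830, -0.1970, 0.1160]

0.4000 -0.3830 -0.1970 0.1160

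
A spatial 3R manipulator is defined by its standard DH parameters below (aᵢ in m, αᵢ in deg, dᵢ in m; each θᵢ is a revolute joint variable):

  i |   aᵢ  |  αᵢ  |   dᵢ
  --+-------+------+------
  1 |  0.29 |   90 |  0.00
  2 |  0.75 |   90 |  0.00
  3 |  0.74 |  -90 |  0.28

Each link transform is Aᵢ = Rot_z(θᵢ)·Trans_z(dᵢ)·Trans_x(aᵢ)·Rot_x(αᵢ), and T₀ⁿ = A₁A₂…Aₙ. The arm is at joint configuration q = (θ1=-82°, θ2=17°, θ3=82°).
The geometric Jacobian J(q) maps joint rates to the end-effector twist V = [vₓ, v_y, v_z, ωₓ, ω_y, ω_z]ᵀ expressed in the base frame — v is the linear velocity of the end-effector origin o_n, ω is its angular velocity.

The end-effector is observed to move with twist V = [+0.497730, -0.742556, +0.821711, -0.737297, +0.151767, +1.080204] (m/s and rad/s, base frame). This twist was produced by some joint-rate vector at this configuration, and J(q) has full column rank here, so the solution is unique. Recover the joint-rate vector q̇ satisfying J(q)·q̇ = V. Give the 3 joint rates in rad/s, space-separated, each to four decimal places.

0.2530 0.7090 -0.8650

o_n = [-0.5604, -1.2780, -0.0184]
J₁: ẑ×o_n = [1.2780, -0.5604, 0.0000], ω = ẑ
J2: z=[-0.9903, -0.1392, 0.0000] o=[0.0404, -0.2872, 0.0000] → [0.0026, -0.0182, 0.8976, -0.9903, -0.1392, 0.0000]
J3: z=[0.0407, -0.2895, -0.9563] o=[0.1402, -0.9974, 0.2193] → [-0.1995, 0.6796, -0.2142, 0.0407, -0.2895, -0.9563]
q̇ = J⁺·V = [0.2530, 0.7090, -0.8650]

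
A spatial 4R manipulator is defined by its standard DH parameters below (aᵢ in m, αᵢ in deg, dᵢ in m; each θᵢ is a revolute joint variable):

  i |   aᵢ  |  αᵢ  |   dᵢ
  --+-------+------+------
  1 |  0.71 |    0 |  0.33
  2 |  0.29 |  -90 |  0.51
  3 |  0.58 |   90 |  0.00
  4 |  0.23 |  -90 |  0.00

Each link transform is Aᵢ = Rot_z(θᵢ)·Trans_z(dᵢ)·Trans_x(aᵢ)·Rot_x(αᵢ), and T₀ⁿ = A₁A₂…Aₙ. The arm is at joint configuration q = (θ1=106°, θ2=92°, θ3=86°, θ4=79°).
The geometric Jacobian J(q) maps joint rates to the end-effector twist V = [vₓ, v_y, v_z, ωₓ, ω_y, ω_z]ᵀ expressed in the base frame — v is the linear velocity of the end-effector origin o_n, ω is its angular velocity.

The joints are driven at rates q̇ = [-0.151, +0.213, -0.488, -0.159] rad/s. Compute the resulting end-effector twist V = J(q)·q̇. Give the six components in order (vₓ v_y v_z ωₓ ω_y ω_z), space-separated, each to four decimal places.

-0.1706 -0.0738 -0.0146 0.0000 0.5131 0.0509

o_n = [-0.4431, 0.3647, 0.2176]
J₁: ẑ×o_n = [-0.3647, -0.4431, 0.0000], ω = ẑ
J2: z=[0.0000, 0.0000, 1.0000] o=[-0.1957, 0.6825, 0.3300] → [0.3178, -0.2474, 0.0000, 0.0000, 0.0000, 1.0000]
J3: z=[0.3090, -0.9511, 0.0000] o=[-0.4715, 0.5929, 0.8400] → [0.5919, 0.1923, -0.0435, 0.3090, -0.9511, 0.0000]
J4: z=[-0.9487, -0.3083, 0.0698] o=[-0.5100, 0.5804, 0.2614] → [0.0285, -0.0369, 0.2252, -0.9487, -0.3083, 0.0698]
V = J·q̇ = [-0.1706, -0.0738, -0.0146, 0.0000, 0.5131, 0.0509]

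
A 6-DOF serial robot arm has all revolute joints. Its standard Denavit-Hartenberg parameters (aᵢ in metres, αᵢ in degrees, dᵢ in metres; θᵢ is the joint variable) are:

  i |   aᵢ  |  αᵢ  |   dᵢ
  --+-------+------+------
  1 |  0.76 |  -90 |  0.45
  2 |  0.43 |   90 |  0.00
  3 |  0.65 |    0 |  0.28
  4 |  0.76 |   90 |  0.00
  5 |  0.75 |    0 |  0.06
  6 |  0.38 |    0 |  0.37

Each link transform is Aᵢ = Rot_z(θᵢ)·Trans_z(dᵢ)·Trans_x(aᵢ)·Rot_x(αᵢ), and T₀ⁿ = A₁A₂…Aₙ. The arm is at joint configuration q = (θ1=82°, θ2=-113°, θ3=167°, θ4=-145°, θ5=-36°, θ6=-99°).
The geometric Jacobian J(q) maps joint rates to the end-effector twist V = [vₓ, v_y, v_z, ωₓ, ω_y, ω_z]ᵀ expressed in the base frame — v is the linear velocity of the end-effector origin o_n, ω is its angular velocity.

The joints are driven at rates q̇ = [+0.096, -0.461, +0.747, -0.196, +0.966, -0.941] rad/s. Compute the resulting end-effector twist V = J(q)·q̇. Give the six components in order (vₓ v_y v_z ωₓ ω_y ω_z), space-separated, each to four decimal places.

o_n = [-0.0496, 0.7887, 1.5161]
J₁: ẑ×o_n = [-0.7887, -0.0496, 0.0000], ω = ẑ
J2: z=[-0.9903, 0.1392, 0.0000] o=[0.1058, 0.7526, 0.4500] → [0.1484, 1.0557, -0.0141, -0.9903, 0.1392, 0.0000]
J3: z=[-0.1281, -0.9115, -0.3907] o=[0.0824, 0.5862, 0.8458] → [-0.5319, 0.1374, -0.1462, -0.1281, -0.9115, -0.3907]
J4: z=[-0.1281, -0.9115, -0.3907] o=[-0.0638, 0.5964, 0.1534] → [-1.1670, 0.1690, -0.0116, -0.1281, -0.9115, -0.3907]
J5: z=[0.8978, -0.2740, 0.3448] o=[-0.3841, 0.3634, 0.8021] → [-0.3423, -0.5257, 0.4735, 0.8978, -0.2740, 0.3448]
J6: z=[0.8978, -0.2740, 0.3448] o=[-0.5294, 0.5627, 1.5129] → [-0.0788, 0.1625, 0.3343, 0.8978, -0.2740, 0.3448]
V = J·q̇ = [-0.5692, -1.0827, 0.0423, 0.4084, -0.5733, -0.1107]

-0.5692 -1.0827 0.0423 0.4084 -0.5733 -0.1107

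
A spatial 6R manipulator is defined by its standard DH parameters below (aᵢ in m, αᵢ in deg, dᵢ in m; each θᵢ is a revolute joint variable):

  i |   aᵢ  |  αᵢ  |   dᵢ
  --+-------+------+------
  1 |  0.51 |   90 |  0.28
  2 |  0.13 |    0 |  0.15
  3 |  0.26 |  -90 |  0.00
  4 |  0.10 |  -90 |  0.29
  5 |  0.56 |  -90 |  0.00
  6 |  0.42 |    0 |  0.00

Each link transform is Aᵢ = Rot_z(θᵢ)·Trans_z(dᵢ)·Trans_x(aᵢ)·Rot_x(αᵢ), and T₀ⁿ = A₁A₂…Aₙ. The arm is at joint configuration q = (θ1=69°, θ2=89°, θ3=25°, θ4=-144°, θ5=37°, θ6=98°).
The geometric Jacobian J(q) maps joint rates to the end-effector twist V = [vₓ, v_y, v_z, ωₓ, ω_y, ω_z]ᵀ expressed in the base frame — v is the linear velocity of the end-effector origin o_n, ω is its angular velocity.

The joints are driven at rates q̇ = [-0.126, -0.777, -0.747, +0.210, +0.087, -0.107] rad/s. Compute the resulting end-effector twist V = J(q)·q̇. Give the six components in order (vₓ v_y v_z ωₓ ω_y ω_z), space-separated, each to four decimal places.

0.0706 -0.4373 -0.2529 -1.4183 0.2557 -0.2470

o_n = [0.3448, 0.5976, 0.0590]
J₁: ẑ×o_n = [-0.5976, 0.3448, 0.0000], ω = ẑ
J2: z=[0.9336, -0.3584, 0.0000] o=[0.1828, 0.4761, 0.2800] → [0.0792, 0.2063, 0.1715, 0.9336, -0.3584, 0.0000]
J3: z=[0.9336, -0.3584, 0.0000] o=[0.3236, 0.4245, 0.4100] → [0.1258, 0.3276, 0.1692, 0.9336, -0.3584, 0.0000]
J4: z=[-0.3274, -0.8529, -0.4067] o=[0.2857, 0.3258, 0.6475] → [0.6124, -0.2167, -0.0386, -0.3274, -0.8529, -0.4067]
J5: z=[0.6696, -0.5131, 0.5370] o=[0.2574, 0.0881, 0.4556] → [-0.0701, 0.3125, 0.3860, 0.6696, -0.5131, 0.5370]
J6: z=[-0.1397, 0.6230, 0.7696] o=[0.6659, 0.4187, 0.2622] → [-0.2642, -0.2755, 0.1751, -0.1397, 0.6230, 0.7696]
V = J·q̇ = [0.0706, -0.4373, -0.2529, -1.4183, 0.2557, -0.2470]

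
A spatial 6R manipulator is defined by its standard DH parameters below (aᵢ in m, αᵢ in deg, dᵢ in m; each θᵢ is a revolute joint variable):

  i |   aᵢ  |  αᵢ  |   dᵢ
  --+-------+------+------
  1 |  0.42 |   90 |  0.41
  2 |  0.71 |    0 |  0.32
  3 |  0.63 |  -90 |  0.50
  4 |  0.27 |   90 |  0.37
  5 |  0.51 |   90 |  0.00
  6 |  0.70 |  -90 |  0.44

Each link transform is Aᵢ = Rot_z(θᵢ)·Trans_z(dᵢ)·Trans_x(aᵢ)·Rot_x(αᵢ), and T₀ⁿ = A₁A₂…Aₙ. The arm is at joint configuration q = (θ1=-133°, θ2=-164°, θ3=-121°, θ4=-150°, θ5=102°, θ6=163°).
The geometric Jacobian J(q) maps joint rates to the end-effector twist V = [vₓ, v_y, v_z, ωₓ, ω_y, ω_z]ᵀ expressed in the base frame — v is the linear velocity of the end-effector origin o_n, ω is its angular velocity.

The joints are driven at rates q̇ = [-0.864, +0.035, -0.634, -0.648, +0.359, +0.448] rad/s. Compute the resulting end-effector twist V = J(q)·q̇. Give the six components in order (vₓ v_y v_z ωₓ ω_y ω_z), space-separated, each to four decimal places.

o_n = [-0.3390, 1.1167, 0.1895]
J₁: ẑ×o_n = [-1.1167, -0.3390, 0.0000], ω = ẑ
J2: z=[-0.7314, 0.6820, 0.0000] o=[-0.2864, -0.3072, 0.4100] → [-0.1504, -0.1613, -1.0055, -0.7314, 0.6820, 0.0000]
J3: z=[-0.7314, 0.6820, 0.0000] o=[-0.0550, 0.4102, 0.2143] → [-0.0169, -0.0182, -0.3230, -0.7314, 0.6820, 0.0000]
J4: z=[0.6588, 0.7064, 0.2588] o=[-0.5319, 0.6320, 0.8228] → [-0.5729, 0.4672, 0.1831, 0.6588, 0.7064, 0.2588]
J5: z=[0.7216, -0.4960, -0.4830] o=[-0.3456, 1.0297, 0.6927] → [0.2916, 0.3600, 0.0661, 0.7216, -0.4960, -0.4830]
J6: z=[-0.0712, 0.6408, -0.7644] o=[0.0056, 1.3285, 0.9105] → [-0.6240, 0.2121, 0.2359, -0.0712, 0.6408, -0.7644]
V = J·q̇ = [1.1667, 0.2203, 0.1803, 0.2384, -0.7573, -1.5476]

1.1667 0.2203 0.1803 0.2384 -0.7573 -1.5476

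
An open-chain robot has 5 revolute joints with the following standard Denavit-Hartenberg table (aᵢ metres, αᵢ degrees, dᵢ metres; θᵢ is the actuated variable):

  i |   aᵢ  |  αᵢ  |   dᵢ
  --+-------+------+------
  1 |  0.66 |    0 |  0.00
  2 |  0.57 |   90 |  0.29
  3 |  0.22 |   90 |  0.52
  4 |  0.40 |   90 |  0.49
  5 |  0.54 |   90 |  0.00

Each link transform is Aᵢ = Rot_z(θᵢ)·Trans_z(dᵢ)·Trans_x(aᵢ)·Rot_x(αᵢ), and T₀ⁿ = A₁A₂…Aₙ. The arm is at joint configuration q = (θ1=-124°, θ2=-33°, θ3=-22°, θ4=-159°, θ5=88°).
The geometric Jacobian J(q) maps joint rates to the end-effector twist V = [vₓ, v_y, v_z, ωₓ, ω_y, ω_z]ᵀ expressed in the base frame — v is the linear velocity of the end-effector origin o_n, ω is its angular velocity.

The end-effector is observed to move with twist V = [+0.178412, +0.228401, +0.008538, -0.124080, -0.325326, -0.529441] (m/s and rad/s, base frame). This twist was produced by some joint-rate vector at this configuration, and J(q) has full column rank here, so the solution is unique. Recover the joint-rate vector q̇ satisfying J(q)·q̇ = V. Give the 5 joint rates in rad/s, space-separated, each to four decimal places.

o_n = [-0.5373, -0.2167, -0.6006]
J₁: ẑ×o_n = [0.2167, -0.5373, 0.0000], ω = ẑ
J2: z=[0.0000, 0.0000, 1.0000] o=[-0.3691, -0.5472, 0.0000] → [-0.3304, -0.1682, 0.0000, 0.0000, 0.0000, 1.0000]
J3: z=[-0.3907, 0.9205, 0.0000] o=[-0.8938, -0.7699, 0.2900] → [-0.8198, -0.3480, -0.5443, -0.3907, 0.9205, 0.0000]
J4: z=[0.3448, 0.1464, -0.9272] o=[-1.2847, -0.3709, 0.2076] → [0.0247, -0.4143, -0.0562, 0.3448, 0.1464, -0.9272]
J5: z=[-0.0589, 0.9892, 0.1342] o=[-0.7410, -0.2959, -0.1068] → [-0.4991, -0.0017, -0.2062, -0.0589, 0.9892, 0.1342]
q̇ = J⁺·V = [-0.2230, -0.4570, 0.1850, -0.2300, -0.4670]

-0.2230 -0.4570 0.1850 -0.2300 -0.4670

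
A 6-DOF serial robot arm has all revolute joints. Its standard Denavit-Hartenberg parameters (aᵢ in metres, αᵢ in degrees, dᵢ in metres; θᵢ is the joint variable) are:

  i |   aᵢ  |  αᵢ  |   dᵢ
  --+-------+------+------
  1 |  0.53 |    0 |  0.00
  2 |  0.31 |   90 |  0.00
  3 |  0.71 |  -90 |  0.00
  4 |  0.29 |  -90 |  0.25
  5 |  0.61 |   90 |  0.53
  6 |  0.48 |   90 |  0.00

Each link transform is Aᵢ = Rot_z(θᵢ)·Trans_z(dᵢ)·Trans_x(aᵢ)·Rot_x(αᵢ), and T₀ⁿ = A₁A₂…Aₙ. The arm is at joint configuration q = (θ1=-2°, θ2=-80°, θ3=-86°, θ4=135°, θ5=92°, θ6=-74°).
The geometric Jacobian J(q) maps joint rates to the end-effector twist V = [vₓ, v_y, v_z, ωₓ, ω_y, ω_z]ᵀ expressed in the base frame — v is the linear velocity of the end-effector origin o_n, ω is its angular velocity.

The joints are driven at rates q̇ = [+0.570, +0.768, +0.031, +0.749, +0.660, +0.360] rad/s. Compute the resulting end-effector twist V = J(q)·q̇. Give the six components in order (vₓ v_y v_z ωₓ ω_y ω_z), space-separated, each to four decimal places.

o_n = [0.6460, 0.1468, -0.5079]
J₁: ẑ×o_n = [-0.1468, 0.6460, 0.0000], ω = ẑ
J2: z=[0.0000, 0.0000, 1.0000] o=[0.5297, -0.0185, 0.0000] → [-0.1653, 0.1164, 0.0000, 0.0000, 0.0000, 1.0000]
J3: z=[-0.9903, -0.1392, 0.0000] o=[0.5728, -0.3255, 0.0000] → [0.0707, -0.5030, -0.4575, -0.9903, -0.1392, 0.0000]
J4: z=[0.1388, -0.9879, 0.0698] o=[0.5797, -0.3745, -0.7083] → [-0.2343, -0.0232, 0.1379, 0.1388, -0.9879, 0.0698]
J5: z=[-0.7071, -0.0496, 0.7054] o=[0.8155, -0.5788, -0.4863] → [-0.5108, -0.1348, -0.5215, -0.7071, -0.0496, 0.7054]
J6: z=[0.6881, 0.1816, 0.7025] o=[0.3413, -0.0060, -0.1700] → [-0.1687, 0.4466, 0.0498, 0.6881, 0.1816, 0.7025]
V = J·q̇ = [-0.7818, 0.4964, -0.2371, -0.1457, -0.7115, 2.1087]

-0.7818 0.4964 -0.2371 -0.1457 -0.7115 2.1087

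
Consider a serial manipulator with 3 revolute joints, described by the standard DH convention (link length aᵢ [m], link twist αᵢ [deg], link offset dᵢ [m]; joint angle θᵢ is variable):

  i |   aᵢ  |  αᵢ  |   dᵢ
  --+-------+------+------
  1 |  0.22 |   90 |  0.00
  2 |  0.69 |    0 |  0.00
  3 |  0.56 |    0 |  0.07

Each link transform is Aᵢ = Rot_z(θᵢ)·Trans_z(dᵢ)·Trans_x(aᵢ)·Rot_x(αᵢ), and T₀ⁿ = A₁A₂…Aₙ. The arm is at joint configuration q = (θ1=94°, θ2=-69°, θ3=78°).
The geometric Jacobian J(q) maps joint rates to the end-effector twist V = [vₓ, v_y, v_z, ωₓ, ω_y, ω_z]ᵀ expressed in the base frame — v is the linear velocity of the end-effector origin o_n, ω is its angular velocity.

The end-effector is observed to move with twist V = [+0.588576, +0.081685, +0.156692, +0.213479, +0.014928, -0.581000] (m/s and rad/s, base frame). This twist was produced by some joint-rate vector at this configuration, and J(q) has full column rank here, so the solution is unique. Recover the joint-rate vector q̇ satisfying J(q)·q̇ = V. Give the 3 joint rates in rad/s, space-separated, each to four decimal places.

-0.5810 0.1550 0.0590

o_n = [-0.0013, 1.0228, -0.5566]
J₁: ẑ×o_n = [-1.0228, -0.0013, 0.0000], ω = ẑ
J2: z=[0.9976, 0.0698, 0.0000] o=[-0.0153, 0.2195, 0.0000] → [-0.0388, 0.5552, 0.8004, 0.9976, 0.0698, 0.0000]
J3: z=[0.9976, 0.0698, 0.0000] o=[-0.0326, 0.4661, -0.6442] → [0.0061, -0.0874, 0.5531, 0.9976, 0.0698, 0.0000]
q̇ = J⁺·V = [-0.5810, 0.1550, 0.0590]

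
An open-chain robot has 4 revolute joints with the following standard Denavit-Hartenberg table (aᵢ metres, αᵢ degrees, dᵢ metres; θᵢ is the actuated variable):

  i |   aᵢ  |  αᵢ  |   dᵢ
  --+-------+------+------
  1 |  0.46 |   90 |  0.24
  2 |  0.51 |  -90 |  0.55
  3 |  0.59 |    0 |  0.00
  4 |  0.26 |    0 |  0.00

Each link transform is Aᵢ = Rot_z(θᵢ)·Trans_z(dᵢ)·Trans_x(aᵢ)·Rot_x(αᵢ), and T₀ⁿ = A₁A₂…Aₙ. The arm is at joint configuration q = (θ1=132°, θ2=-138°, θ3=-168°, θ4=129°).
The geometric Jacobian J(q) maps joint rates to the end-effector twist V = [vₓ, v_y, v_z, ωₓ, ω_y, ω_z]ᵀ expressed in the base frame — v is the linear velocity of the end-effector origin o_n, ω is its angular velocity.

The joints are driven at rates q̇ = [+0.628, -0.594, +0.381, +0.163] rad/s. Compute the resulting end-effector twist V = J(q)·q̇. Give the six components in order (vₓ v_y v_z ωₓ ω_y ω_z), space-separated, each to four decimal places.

o_n = [0.3808, 0.8269, 0.1497]
J₁: ẑ×o_n = [-0.8269, 0.3808, 0.0000], ω = ẑ
J2: z=[0.7431, 0.6691, 0.0000] o=[-0.3078, 0.3418, 0.2400] → [-0.0604, 0.0671, -0.1003, 0.7431, 0.6691, 0.0000]
J3: z=[-0.4477, 0.4973, -0.7431] o=[0.3545, 0.4282, -0.1013] → [0.4211, 0.0928, -0.1916, -0.4477, 0.4973, -0.7431]
J4: z=[-0.4477, 0.4973, -0.7431] o=[0.1587, 0.8290, 0.2849] → [-0.0688, -0.2256, -0.1095, -0.4477, 0.4973, -0.7431]
V = J·q̇ = [-0.3342, 0.1979, -0.0313, -0.6850, -0.1270, 0.2237]

-0.3342 0.1979 -0.0313 -0.6850 -0.1270 0.2237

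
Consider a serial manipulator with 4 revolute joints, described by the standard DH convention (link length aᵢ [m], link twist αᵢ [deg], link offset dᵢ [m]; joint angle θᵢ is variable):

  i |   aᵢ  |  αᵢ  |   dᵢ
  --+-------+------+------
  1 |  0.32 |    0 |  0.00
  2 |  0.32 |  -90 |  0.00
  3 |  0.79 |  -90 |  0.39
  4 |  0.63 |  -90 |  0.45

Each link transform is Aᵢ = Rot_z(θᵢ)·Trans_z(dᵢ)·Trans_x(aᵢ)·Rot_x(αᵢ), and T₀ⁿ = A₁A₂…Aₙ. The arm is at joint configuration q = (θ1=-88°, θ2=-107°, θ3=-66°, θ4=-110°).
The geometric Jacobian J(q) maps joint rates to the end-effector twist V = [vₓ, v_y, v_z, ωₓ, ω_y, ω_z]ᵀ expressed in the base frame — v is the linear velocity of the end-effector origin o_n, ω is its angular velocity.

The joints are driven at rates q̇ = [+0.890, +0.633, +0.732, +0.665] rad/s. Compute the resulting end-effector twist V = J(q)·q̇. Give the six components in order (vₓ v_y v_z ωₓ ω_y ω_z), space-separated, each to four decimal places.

o_n = [-1.1749, -1.0186, 0.3418]
J₁: ẑ×o_n = [1.0186, -1.1749, 0.0000], ω = ẑ
J2: z=[0.0000, 0.0000, 1.0000] o=[0.0112, -0.3198, 0.0000] → [0.6988, -1.1861, 0.0000, 0.0000, 0.0000, 1.0000]
J3: z=[-0.2588, -0.9659, 0.0000] o=[-0.2979, -0.2370, 0.0000] → [-0.3302, 0.0885, -0.6448, -0.2588, -0.9659, 0.0000]
J4: z=[-0.8824, 0.2364, -0.4067] o=[-0.7092, -0.5305, 0.7217] → [-0.2884, -0.1458, 0.5408, -0.8824, 0.2364, -0.4067]
V = J·q̇ = [0.9155, -1.8286, -0.1123, -0.7763, -0.5498, 1.2525]

0.9155 -1.8286 -0.1123 -0.7763 -0.5498 1.2525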